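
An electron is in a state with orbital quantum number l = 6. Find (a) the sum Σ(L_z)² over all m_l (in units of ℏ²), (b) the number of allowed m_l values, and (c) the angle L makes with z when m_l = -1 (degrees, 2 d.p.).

Σ(L_z)² = 182 ℏ²; 13 values; θ(m_l=-1) ≈ 98.88°

Σ m_l² = 182, so Σ(L_z)² = 182 ℏ².
There are 2l+1 = 13 values of m_l.
For m_l = -1: cos θ = -1/√42, θ ≈ 98.88°.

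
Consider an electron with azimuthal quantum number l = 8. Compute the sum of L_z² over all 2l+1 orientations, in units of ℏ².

Σ(L_z)² = 408 ℏ²

m_l ∈ {-8, -7, -6, -5, -4, -3, -2, -1, 0, 1, 2, 3, 4, 5, 6, 7, 8}.
Σ m_l² = l(l+1)(2l+1)/3 = 8·9·17/3 = 408.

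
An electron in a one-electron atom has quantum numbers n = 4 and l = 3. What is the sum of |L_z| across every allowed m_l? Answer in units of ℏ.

The allowed m_l values are -3, -2, -1, 0, 1, 2, 3.
Σ|m_l| = l(l+1) = 12.

Σ|L_z| = 12 ℏ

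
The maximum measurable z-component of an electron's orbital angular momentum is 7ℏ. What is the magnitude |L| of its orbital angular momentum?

|L| = 2√14 ℏ ≈ 7.483ℏ

Since max m_l = l, l = 7.
|L| = √(l(l+1)) ℏ = 2√14 ℏ.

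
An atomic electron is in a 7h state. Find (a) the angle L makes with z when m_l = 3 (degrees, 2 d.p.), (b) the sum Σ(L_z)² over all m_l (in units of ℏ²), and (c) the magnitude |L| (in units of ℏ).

For 7h, l = 5.
For m_l = 3: cos θ = 3/√30, θ ≈ 56.79°.
Σ m_l² = 110, so Σ(L_z)² = 110 ℏ².
|L| = ℏ√(5·6) = √30 ℏ ≈ 5.477ℏ.

θ(m_l=3) ≈ 56.79°; Σ(L_z)² = 110 ℏ²; |L| = √30 ℏ ≈ 5.477ℏ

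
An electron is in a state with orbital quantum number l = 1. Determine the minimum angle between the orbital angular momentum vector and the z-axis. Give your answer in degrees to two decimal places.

θ_min ≈ 45.00°

|L| = √(l(l+1)) ℏ = √2 ℏ.
The smallest angle corresponds to the largest L_z, i.e. m_l = l = 1, giving L_z = 1ℏ.
cos θ_min = 1/√2, so θ_min ≈ 45.00°.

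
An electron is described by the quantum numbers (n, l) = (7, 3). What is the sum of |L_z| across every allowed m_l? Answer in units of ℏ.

Σ|L_z| = 12 ℏ

The allowed m_l values are -3, -2, -1, 0, 1, 2, 3.
Σ|m_l| = 2·3(3+1)/2 = 12.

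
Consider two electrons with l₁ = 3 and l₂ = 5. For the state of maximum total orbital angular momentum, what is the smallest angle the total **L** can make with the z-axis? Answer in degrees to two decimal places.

θ_min ≈ 19.47°

Angular momentum addition gives L = |l₁ − l₂|, …, l₁ + l₂.
L ∈ {2, 3, 4, 5, 6, 7, 8}.
The maximum is L = 8, with |L_tot| = ℏ√(8·9) = 6√2 ℏ.
The minimum angle with z is arccos(8/√72) ≈ 19.47°.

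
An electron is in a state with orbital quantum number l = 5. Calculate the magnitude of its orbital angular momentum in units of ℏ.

|L| = ℏ√(l(l+1)) = ℏ√(5·6) = √30 ℏ

|L| = √30 ℏ ≈ 5.477ℏ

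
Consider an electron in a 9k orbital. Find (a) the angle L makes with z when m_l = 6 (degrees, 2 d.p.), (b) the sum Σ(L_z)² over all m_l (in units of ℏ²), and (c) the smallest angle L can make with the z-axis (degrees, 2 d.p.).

θ(m_l=6) ≈ 36.70°; Σ(L_z)² = 280 ℏ²; θ_min ≈ 20.70°

For 9k, l = 7.
For m_l = 6: cos θ = 6/√56, θ ≈ 36.70°.
Σ m_l² = 280, so Σ(L_z)² = 280 ℏ².
cos θ_min = 7/√56, so θ_min ≈ 20.70°.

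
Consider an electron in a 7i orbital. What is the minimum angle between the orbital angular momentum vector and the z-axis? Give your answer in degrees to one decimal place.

For 7i, l = 6.
|L| = √(l(l+1)) ℏ = √42 ℏ.
The smallest angle corresponds to the largest L_z, i.e. m_l = l = 6, giving L_z = 6ℏ.
cos θ_min = 6/√42, so θ_min ≈ 22.2°.

θ_min ≈ 22.2°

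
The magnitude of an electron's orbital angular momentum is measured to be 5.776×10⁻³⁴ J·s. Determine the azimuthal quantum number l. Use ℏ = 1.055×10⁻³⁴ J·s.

l = 5

In units of ℏ, |L| ≈ 5.475.
l(l+1) ≈ 5.475² ≈ 29.97, so l = 5.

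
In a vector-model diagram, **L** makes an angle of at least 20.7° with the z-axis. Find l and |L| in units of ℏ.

cos²θ_min = l/(l+1) = 0.8751.
Solving: l = 7.
Then |L| = ℏ√(7·8) = 2√14 ℏ.

l = 7, |L| = 2√14 ℏ ≈ 7.483ℏ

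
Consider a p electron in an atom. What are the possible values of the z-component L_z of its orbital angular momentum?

A p state has l = 1.
L_z = m_l ℏ with m_l ranging from −l to +l in integer steps.
For l = 1: m_l ∈ {-1, 0, 1}.

L_z ∈ {−ℏ, 0, ℏ}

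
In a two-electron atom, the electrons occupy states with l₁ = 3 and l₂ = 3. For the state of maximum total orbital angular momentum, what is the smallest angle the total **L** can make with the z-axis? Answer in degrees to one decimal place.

Angular momentum addition gives L = |l₁ − l₂|, …, l₁ + l₂.
L ∈ {0, 1, 2, 3, 4, 5, 6}.
The maximum is L = 6, with |L_tot| = ℏ√(6·7) = √42 ℏ.
The minimum angle with z is arccos(6/√42) ≈ 22.2°.

θ_min ≈ 22.2°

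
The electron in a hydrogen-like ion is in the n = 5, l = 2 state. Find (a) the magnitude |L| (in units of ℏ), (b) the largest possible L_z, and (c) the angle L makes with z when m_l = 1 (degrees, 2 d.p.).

|L| = ℏ√(2·3) = √6 ℏ ≈ 2.449ℏ.
L_z,max = lℏ = 2ℏ.
For m_l = 1: cos θ = 1/√6, θ ≈ 65.91°.

|L| = √6 ℏ ≈ 2.449ℏ; L_z,max = 2ℏ; θ(m_l=1) ≈ 65.91°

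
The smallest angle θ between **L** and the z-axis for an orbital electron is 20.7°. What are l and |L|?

l = 7, |L| = 2√14 ℏ ≈ 7.483ℏ

cos²θ_min = l/(l+1) = 0.8751.
Solving: l = 7.
Then |L| = ℏ√(7·8) = 2√14 ℏ.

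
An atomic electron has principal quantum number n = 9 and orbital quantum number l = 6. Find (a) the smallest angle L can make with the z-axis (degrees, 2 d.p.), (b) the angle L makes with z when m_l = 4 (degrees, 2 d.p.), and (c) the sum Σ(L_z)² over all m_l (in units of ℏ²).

cos θ_min = 6/√42, so θ_min ≈ 22.21°.
For m_l = 4: cos θ = 4/√42, θ ≈ 51.89°.
Σ m_l² = 182, so Σ(L_z)² = 182 ℏ².

θ_min ≈ 22.21°; θ(m_l=4) ≈ 51.89°; Σ(L_z)² = 182 ℏ²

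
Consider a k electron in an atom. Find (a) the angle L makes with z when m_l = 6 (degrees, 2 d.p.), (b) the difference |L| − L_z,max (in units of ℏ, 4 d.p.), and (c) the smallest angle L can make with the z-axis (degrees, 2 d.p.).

θ(m_l=6) ≈ 36.70°; |L|−L_z,max ≈ 0.4833ℏ; θ_min ≈ 20.70°

For a k orbital, l = 7.
For m_l = 6: cos θ = 6/√56, θ ≈ 36.70°.
|L| − L_z,max = (2√14 − 7)ℏ ≈ 0.4833ℏ.
cos θ_min = 7/√56, so θ_min ≈ 20.70°.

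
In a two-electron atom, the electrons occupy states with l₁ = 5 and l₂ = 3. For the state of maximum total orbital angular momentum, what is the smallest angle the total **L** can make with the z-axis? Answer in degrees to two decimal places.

The total orbital quantum number L ranges from |l₁ − l₂| to l₁ + l₂ in integer steps.
Allowed values: L = 2, 3, 4, 5, 6, 7, 8.
The maximum is L = 8, with |L_tot| = ℏ√(8·9) = 6√2 ℏ.
The minimum angle with z is arccos(8/√72) ≈ 19.47°.

θ_min ≈ 19.47°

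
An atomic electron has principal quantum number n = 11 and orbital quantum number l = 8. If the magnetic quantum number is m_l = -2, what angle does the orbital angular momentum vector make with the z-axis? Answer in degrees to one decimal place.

θ ≈ 103.6°

|L| = ℏ√(l(l+1)) = 6√2 ℏ.
L_z = m_l ℏ = −2ℏ.
cos θ = L_z/|L| = -2/√72, so θ ≈ 103.6°.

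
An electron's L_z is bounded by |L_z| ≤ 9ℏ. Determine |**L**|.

Since max m_l = l, l = 9.
|L| = ℏ√(l(l+1)) = 3√10 ℏ.

|L| = 3√10 ℏ ≈ 9.487ℏ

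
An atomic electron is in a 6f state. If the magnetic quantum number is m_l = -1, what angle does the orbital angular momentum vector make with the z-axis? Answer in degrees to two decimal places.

θ ≈ 106.78°

The 6f subshell has l = 3.
|L| = ℏ√(l(l+1)) = 2√3 ℏ.
L_z = m_l ℏ = −1ℏ.
cos θ = L_z/|L| = -1/√12, so θ ≈ 106.78°.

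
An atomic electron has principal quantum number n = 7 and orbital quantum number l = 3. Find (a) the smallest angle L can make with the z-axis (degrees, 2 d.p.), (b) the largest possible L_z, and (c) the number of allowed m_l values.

θ_min ≈ 30.00°; L_z,max = 3ℏ; 7 values

cos θ_min = 3/√12, so θ_min ≈ 30.00°.
L_z,max = lℏ = 3ℏ.
There are 2l+1 = 7 values of m_l.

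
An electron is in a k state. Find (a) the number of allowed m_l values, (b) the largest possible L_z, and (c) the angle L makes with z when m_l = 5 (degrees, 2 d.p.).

K corresponds to l = 7.
There are 2l+1 = 15 values of m_l.
L_z,max = lℏ = 7ℏ.
For m_l = 5: cos θ = 5/√56, θ ≈ 48.08°.

15 values; L_z,max = 7ℏ; θ(m_l=5) ≈ 48.08°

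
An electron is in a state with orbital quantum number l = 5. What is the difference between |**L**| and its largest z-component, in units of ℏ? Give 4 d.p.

|L| − L_z,max ≈ 0.4772ℏ

|L| = √30 ℏ ≈ 5.4772ℏ, while L_z,max = lℏ = 5ℏ.
The difference is (√30 − 5)ℏ ≈ 0.4772ℏ.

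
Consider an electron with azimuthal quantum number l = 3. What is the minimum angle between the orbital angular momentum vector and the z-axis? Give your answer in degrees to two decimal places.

|L| = ℏ√(l(l+1)) = 2√3 ℏ.
The smallest angle corresponds to the largest L_z, i.e. m_l = l = 3, giving L_z = 3ℏ.
cos θ_min = 3/√12, so θ_min ≈ 30.00°.

θ_min ≈ 30.00°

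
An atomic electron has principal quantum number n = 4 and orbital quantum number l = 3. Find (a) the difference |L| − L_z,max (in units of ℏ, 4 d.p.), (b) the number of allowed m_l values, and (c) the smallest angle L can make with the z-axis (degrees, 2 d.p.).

|L|−L_z,max ≈ 0.4641ℏ; 7 values; θ_min ≈ 30.00°

|L| − L_z,max = (2√3 − 3)ℏ ≈ 0.4641ℏ.
There are 2l+1 = 7 values of m_l.
cos θ_min = 3/√12, so θ_min ≈ 30.00°.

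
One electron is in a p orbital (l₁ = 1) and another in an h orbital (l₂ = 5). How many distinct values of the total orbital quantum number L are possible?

3

The total orbital quantum number L ranges from |l₁ − l₂| to l₁ + l₂ in integer steps.
Allowed values: L = 4, 5, 6.
That is 3 values.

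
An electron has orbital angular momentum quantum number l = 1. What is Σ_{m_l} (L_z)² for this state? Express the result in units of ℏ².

The allowed m_l values are -1, 0, 1.
Σ m_l² = 2·(1) = 2.

Σ(L_z)² = 2 ℏ²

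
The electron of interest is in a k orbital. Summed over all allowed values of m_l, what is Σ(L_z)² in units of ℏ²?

Σ(L_z)² = 280 ℏ²

For a k orbital, l = 7.
The allowed m_l values are -7, -6, -5, -4, -3, -2, -1, 0, 1, 2, 3, 4, 5, 6, 7.
Σ m_l² = 2·(1 + 4 + 9 + 16 + 25 + 36 + 49) = 280.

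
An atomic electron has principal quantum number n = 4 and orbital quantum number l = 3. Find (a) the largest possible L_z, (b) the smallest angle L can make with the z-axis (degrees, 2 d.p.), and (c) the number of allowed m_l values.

L_z,max = 3ℏ; θ_min ≈ 30.00°; 7 values

L_z,max = lℏ = 3ℏ.
cos θ_min = 3/√12, so θ_min ≈ 30.00°.
There are 2l+1 = 7 values of m_l.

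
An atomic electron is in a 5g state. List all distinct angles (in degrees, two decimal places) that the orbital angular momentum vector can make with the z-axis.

θ ∈ {26.57°, 47.87°, 63.43°, 77.08°, 90.00°, 102.92°, 116.57°, 132.13°, 153.43°}

For 5g, l = 4.
|L|² = l(l+1)ℏ² = 20ℏ², so |L| = 2√5 ℏ.
cos θ = m_l/√20 for each m_l ∈ {-4, -3, -2, -1, 0, 1, 2, 3, 4}.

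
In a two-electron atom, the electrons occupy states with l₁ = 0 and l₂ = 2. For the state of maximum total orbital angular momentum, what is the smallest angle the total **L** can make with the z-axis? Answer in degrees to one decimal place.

The total orbital quantum number L ranges from |l₁ − l₂| to l₁ + l₂ in integer steps.
So L can be 2.
The maximum is L = 2, with |L_tot| = ℏ√(2·3) = √6 ℏ.
The minimum angle with z is arccos(2/√6) ≈ 35.3°.

θ_min ≈ 35.3°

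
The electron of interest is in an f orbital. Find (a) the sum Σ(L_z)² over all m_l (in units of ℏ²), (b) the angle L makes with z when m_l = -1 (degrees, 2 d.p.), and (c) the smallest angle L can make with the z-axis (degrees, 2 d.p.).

An f state has l = 3.
Σ m_l² = 28, so Σ(L_z)² = 28 ℏ².
For m_l = -1: cos θ = -1/√12, θ ≈ 106.78°.
cos θ_min = 3/√12, so θ_min ≈ 30.00°.

Σ(L_z)² = 28 ℏ²; θ(m_l=-1) ≈ 106.78°; θ_min ≈ 30.00°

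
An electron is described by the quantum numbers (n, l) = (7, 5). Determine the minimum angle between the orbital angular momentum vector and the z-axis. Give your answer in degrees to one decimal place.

|L| = √(l(l+1)) ℏ = √30 ℏ.
The smallest angle corresponds to the largest L_z, i.e. m_l = l = 5, giving L_z = 5ℏ.
cos θ_min = 5/√30, so θ_min ≈ 24.1°.

θ_min ≈ 24.1°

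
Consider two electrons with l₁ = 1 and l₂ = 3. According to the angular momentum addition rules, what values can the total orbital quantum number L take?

L runs from |1 − 3| = 2 to 1 + 3 = 4.
So L can be 2, 3, 4.

L = 2, 3, 4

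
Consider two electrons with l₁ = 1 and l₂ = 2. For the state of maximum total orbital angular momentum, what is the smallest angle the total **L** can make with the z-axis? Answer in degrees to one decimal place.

By the triangle rule, |l₁ − l₂| ≤ L ≤ l₁ + l₂.
So L can be 1, 2, 3.
The maximum is L = 3, with |L_tot| = ℏ√(3·4) = 2√3 ℏ.
The minimum angle with z is arccos(3/√12) ≈ 30.0°.

θ_min ≈ 30.0°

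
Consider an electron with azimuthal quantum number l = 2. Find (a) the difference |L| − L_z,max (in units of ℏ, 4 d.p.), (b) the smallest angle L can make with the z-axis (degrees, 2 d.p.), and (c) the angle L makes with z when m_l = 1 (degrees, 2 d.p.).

|L|−L_z,max ≈ 0.4495ℏ; θ_min ≈ 35.26°; θ(m_l=1) ≈ 65.91°

|L| − L_z,max = (√6 − 2)ℏ ≈ 0.4495ℏ.
cos θ_min = 2/√6, so θ_min ≈ 35.26°.
For m_l = 1: cos θ = 1/√6, θ ≈ 65.91°.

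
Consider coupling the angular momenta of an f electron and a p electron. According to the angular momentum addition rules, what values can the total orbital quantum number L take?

The total orbital quantum number L ranges from |l₁ − l₂| to l₁ + l₂ in integer steps.
L ∈ {2, 3, 4}.

L = 2, 3, 4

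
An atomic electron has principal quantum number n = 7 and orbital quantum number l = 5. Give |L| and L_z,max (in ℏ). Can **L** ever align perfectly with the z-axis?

|L| = √30 ℏ ≈ 5.4772ℏ, while L_z,max = lℏ = 5ℏ.
Since |L| > L_z,max, the vector can never point exactly along z; the closest it comes is θ_min = arccos(5/√30) ≈ 24.1°.

No: L_z,max = 5ℏ < |L| = √30 ℏ ≈ 5.477ℏ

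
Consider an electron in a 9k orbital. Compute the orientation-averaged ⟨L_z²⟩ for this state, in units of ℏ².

9k means n = 9, l = 7.
m_l runs from −7 to 7, i.e. {-7, -6, -5, -4, -3, -2, -1, 0, 1, 2, 3, 4, 5, 6, 7}.
Average of L_z² over 15 states: 280/15 ℏ² = 18.67 ℏ².

⟨L_z²⟩ = 18.67 ℏ²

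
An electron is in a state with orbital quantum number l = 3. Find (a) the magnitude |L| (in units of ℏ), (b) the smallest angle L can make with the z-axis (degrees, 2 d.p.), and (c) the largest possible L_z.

|L| = 2√3 ℏ ≈ 3.464ℏ; θ_min ≈ 30.00°; L_z,max = 3ℏ

|L| = ℏ√(3·4) = 2√3 ℏ ≈ 3.464ℏ.
cos θ_min = 3/√12, so θ_min ≈ 30.00°.
L_z,max = lℏ = 3ℏ.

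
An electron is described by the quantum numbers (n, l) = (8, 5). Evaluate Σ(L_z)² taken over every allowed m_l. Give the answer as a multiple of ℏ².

Σ(L_z)² = 110 ℏ²

m_l ∈ {-5, -4, -3, -2, -1, 0, 1, 2, 3, 4, 5}.
Σ m_l² = l(l+1)(2l+1)/3 = 5·6·11/3 = 110.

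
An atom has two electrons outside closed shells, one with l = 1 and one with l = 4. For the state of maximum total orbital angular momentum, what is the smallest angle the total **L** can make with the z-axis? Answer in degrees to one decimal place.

By the triangle rule, |l₁ − l₂| ≤ L ≤ l₁ + l₂.
L ∈ {3, 4, 5}.
The maximum is L = 5, with |L_tot| = ℏ√(5·6) = √30 ℏ.
The minimum angle with z is arccos(5/√30) ≈ 24.1°.

θ_min ≈ 24.1°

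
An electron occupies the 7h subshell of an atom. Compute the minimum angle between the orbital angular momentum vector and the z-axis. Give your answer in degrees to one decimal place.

θ_min ≈ 24.1°

For 7h, l = 5.
|L|² = l(l+1)ℏ² = 30ℏ², so |L| = √30 ℏ.
The smallest angle corresponds to the largest L_z, i.e. m_l = l = 5, giving L_z = 5ℏ.
cos θ_min = 5/√30, so θ_min ≈ 24.1°.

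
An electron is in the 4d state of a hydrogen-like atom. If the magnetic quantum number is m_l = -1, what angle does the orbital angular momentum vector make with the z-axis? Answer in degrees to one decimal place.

θ ≈ 114.1°

For 4d, l = 2.
|L| = √(l(l+1)) ℏ = √6 ℏ.
L_z = m_l ℏ = −1ℏ.
cos θ = L_z/|L| = -1/√6, so θ ≈ 114.1°.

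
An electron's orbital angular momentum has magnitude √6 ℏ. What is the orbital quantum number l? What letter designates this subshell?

l = 2 (d orbital)

(|L|/ℏ)² = l(l+1) = 6.
Solving: l = 2.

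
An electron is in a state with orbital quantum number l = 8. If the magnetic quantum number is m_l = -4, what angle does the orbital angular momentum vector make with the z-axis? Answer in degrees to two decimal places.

|L| = ℏ√(l(l+1)) = 6√2 ℏ.
L_z = m_l ℏ = −4ℏ.
cos θ = L_z/|L| = -4/√72, so θ ≈ 118.13°.

θ ≈ 118.13°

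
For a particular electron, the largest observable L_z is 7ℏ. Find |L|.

|L| = 2√14 ℏ ≈ 7.483ℏ

Since max m_l = l, l = 7.
Then |L| = ℏ√(7·8) = 2√14 ℏ.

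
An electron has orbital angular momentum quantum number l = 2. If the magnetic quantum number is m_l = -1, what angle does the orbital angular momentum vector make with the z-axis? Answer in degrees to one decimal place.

|L| = ℏ√(l(l+1)) = √6 ℏ.
L_z = m_l ℏ = −1ℏ.
cos θ = L_z/|L| = -1/√6, so θ ≈ 114.1°.

θ ≈ 114.1°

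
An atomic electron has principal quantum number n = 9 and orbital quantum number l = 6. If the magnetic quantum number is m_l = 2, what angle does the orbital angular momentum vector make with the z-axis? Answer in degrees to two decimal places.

|L|² = l(l+1)ℏ² = 42ℏ², so |L| = √42 ℏ.
L_z = m_l ℏ = 2ℏ.
cos θ = L_z/|L| = 2/√42, so θ ≈ 72.02°.

θ ≈ 72.02°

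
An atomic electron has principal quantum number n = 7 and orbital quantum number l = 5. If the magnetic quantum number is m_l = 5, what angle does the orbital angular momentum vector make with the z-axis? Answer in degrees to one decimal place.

|L| = √(l(l+1)) ℏ = √30 ℏ.
L_z = m_l ℏ = 5ℏ.
cos θ = L_z/|L| = 5/√30, so θ ≈ 24.1°.

θ ≈ 24.1°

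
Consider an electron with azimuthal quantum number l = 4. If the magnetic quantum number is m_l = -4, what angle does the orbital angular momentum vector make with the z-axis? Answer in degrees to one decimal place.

θ ≈ 153.4°

|L| = √(l(l+1)) ℏ = 2√5 ℏ.
L_z = m_l ℏ = −4ℏ.
cos θ = L_z/|L| = -4/√20, so θ ≈ 153.4°.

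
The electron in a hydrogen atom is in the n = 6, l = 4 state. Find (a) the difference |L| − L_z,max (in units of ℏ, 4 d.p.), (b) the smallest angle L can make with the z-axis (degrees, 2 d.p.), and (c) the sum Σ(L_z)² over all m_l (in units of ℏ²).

|L|−L_z,max ≈ 0.4721ℏ; θ_min ≈ 26.57°; Σ(L_z)² = 60 ℏ²

|L| − L_z,max = (2√5 − 4)ℏ ≈ 0.4721ℏ.
cos θ_min = 4/√20, so θ_min ≈ 26.57°.
Σ m_l² = 60, so Σ(L_z)² = 60 ℏ².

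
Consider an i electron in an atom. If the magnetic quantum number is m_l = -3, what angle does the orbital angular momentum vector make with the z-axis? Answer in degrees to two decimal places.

θ ≈ 117.58°

For an i orbital, l = 6.
|L| = √(l(l+1)) ℏ = √42 ℏ.
L_z = m_l ℏ = −3ℏ.
cos θ = L_z/|L| = -3/√42, so θ ≈ 117.58°.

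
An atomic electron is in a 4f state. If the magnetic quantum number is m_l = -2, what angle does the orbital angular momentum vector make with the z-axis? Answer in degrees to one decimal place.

θ ≈ 125.3°

For 4f, l = 3.
|L|² = l(l+1)ℏ² = 12ℏ², so |L| = 2√3 ℏ.
L_z = m_l ℏ = −2ℏ.
cos θ = L_z/|L| = -2/√12, so θ ≈ 125.3°.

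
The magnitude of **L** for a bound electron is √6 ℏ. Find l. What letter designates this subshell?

|L| = ℏ√(l(l+1)), so l(l+1) = 6.
Solving: l = 2.

l = 2 (d orbital)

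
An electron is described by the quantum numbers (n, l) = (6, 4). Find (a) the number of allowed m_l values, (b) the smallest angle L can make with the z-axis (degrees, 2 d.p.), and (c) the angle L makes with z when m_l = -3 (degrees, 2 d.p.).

9 values; θ_min ≈ 26.57°; θ(m_l=-3) ≈ 132.13°

There are 2l+1 = 9 values of m_l.
cos θ_min = 4/√20, so θ_min ≈ 26.57°.
For m_l = -3: cos θ = -3/√20, θ ≈ 132.13°.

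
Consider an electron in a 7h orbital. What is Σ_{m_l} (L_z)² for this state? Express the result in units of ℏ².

Σ(L_z)² = 110 ℏ²

7h means n = 7, l = 5.
The allowed m_l values are -5, -4, -3, -2, -1, 0, 1, 2, 3, 4, 5.
Σ m_l² = l(l+1)(2l+1)/3 = 5·6·11/3 = 110.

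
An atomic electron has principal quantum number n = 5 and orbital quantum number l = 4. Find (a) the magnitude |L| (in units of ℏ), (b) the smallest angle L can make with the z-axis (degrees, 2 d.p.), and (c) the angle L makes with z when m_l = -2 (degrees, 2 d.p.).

|L| = 2√5 ℏ ≈ 4.472ℏ; θ_min ≈ 26.57°; θ(m_l=-2) ≈ 116.57°

|L| = ℏ√(4·5) = 2√5 ℏ ≈ 4.472ℏ.
cos θ_min = 4/√20, so θ_min ≈ 26.57°.
For m_l = -2: cos θ = -2/√20, θ ≈ 116.57°.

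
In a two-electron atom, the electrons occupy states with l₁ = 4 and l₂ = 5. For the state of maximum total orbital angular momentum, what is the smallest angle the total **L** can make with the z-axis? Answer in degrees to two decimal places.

By the triangle rule, |l₁ − l₂| ≤ L ≤ l₁ + l₂.
L ∈ {1, 2, 3, 4, 5, 6, 7, 8, 9}.
The maximum is L = 9, with |L_tot| = ℏ√(9·10) = 3√10 ℏ.
The minimum angle with z is arccos(9/√90) ≈ 18.43°.

θ_min ≈ 18.43°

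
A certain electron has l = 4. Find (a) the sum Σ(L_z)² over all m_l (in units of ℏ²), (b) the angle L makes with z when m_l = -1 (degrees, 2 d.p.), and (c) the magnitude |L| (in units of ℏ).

Σ(L_z)² = 60 ℏ²; θ(m_l=-1) ≈ 102.92°; |L| = 2√5 ℏ ≈ 4.472ℏ

Σ m_l² = 60, so Σ(L_z)² = 60 ℏ².
For m_l = -1: cos θ = -1/√20, θ ≈ 102.92°.
|L| = ℏ√(4·5) = 2√5 ℏ ≈ 4.472ℏ.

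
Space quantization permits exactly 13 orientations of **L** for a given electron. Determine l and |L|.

2l + 1 = 13 ⇒ l = 6.
|L| = ℏ√(l(l+1)) = ℏ√(6·7) = √42 ℏ.

l = 6, |L| = √42 ℏ ≈ 6.481ℏ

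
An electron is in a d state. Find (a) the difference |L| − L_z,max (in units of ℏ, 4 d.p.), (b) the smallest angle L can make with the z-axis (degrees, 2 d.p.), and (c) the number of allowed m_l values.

|L|−L_z,max ≈ 0.4495ℏ; θ_min ≈ 35.26°; 5 values

A d state has l = 2.
|L| − L_z,max = (√6 − 2)ℏ ≈ 0.4495ℏ.
cos θ_min = 2/√6, so θ_min ≈ 35.26°.
There are 2l+1 = 5 values of m_l.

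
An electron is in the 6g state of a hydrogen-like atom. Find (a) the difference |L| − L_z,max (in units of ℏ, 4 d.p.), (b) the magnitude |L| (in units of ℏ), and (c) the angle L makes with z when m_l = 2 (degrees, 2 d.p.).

The 6g subshell has l = 4.
|L| − L_z,max = (2√5 − 4)ℏ ≈ 0.4721ℏ.
|L| = ℏ√(4·5) = 2√5 ℏ ≈ 4.472ℏ.
For m_l = 2: cos θ = 2/√20, θ ≈ 63.43°.

|L|−L_z,max ≈ 0.4721ℏ; |L| = 2√5 ℏ ≈ 4.472ℏ; θ(m_l=2) ≈ 63.43°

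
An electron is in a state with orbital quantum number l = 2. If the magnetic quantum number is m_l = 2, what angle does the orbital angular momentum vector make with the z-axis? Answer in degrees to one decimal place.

|L| = ℏ√(l(l+1)) = √6 ℏ.
L_z = m_l ℏ = 2ℏ.
cos θ = L_z/|L| = 2/√6, so θ ≈ 35.3°.

θ ≈ 35.3°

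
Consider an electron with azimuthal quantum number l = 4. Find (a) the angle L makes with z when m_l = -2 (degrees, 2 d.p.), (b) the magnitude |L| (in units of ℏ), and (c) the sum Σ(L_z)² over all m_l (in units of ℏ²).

For m_l = -2: cos θ = -2/√20, θ ≈ 116.57°.
|L| = ℏ√(4·5) = 2√5 ℏ ≈ 4.472ℏ.
Σ m_l² = 60, so Σ(L_z)² = 60 ℏ².

θ(m_l=-2) ≈ 116.57°; |L| = 2√5 ℏ ≈ 4.472ℏ; Σ(L_z)² = 60 ℏ²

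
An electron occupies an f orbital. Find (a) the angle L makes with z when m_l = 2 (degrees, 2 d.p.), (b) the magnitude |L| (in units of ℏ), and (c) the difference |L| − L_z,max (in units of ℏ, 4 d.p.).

θ(m_l=2) ≈ 54.74°; |L| = 2√3 ℏ ≈ 3.464ℏ; |L|−L_z,max ≈ 0.4641ℏ

The letter f corresponds to l = 3.
For m_l = 2: cos θ = 2/√12, θ ≈ 54.74°.
|L| = ℏ√(3·4) = 2√3 ℏ ≈ 3.464ℏ.
|L| − L_z,max = (2√3 − 3)ℏ ≈ 0.4641ℏ.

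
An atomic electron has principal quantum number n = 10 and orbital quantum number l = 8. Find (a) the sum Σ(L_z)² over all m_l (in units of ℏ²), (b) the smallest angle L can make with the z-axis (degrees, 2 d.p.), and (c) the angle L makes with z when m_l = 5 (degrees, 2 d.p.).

Σ(L_z)² = 408 ℏ²; θ_min ≈ 19.47°; θ(m_l=5) ≈ 53.90°

Σ m_l² = 408, so Σ(L_z)² = 408 ℏ².
cos θ_min = 8/√72, so θ_min ≈ 19.47°.
For m_l = 5: cos θ = 5/√72, θ ≈ 53.90°.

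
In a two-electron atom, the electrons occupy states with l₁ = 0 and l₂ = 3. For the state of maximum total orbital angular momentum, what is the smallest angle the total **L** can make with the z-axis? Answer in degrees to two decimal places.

Angular momentum addition gives L = |l₁ − l₂|, …, l₁ + l₂.
Allowed values: L = 3.
The maximum is L = 3, with |L_tot| = ℏ√(3·4) = 2√3 ℏ.
The minimum angle with z is arccos(3/√12) ≈ 30.00°.

θ_min ≈ 30.00°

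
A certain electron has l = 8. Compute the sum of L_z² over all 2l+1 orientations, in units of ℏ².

Σ(L_z)² = 408 ℏ²

m_l runs from −8 to 8, i.e. {-8, -7, -6, -5, -4, -3, -2, -1, 0, 1, 2, 3, 4, 5, 6, 7, 8}.
Σ m_l² = l(l+1)(2l+1)/3 = 8·9·17/3 = 408.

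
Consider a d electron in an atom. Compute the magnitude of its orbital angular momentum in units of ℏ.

The letter d corresponds to l = 2.
|L| = ℏ√(l(l+1)) = ℏ√(2·3) = √6 ℏ

|L| = √6 ℏ ≈ 2.449ℏ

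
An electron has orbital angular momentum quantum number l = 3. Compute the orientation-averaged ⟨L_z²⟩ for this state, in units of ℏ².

⟨L_z²⟩ = 4 ℏ²

m_l runs from −3 to 3, i.e. {-3, -2, -1, 0, 1, 2, 3}.
Average of L_z² over 7 states: 28/7 ℏ² = 4 ℏ².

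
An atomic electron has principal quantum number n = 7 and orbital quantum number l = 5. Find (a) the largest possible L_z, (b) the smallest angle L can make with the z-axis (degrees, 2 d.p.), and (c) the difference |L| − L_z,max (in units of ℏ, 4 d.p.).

L_z,max = 5ℏ; θ_min ≈ 24.09°; |L|−L_z,max ≈ 0.4772ℏ

L_z,max = lℏ = 5ℏ.
cos θ_min = 5/√30, so θ_min ≈ 24.09°.
|L| − L_z,max = (√30 − 5)ℏ ≈ 0.4772ℏ.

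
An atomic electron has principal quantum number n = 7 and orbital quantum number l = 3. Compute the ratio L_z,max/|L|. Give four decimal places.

L_z,max/|L| = 0.8660

|L| = 2√3 ℏ ≈ 3.4641ℏ, while L_z,max = lℏ = 3ℏ.
L_z,max/|L| = 3/√12 = 0.8660.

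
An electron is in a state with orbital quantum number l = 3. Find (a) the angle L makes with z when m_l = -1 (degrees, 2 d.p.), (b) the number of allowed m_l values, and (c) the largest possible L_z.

θ(m_l=-1) ≈ 106.78°; 7 values; L_z,max = 3ℏ

For m_l = -1: cos θ = -1/√12, θ ≈ 106.78°.
There are 2l+1 = 7 values of m_l.
L_z,max = lℏ = 3ℏ.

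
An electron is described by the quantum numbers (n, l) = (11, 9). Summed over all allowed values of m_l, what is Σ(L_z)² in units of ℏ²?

The allowed m_l values are -9, -8, -7, -6, -5, -4, -3, -2, -1, 0, 1, 2, 3, 4, 5, 6, 7, 8, 9.
Σ m_l² = 2·(1 + 4 + 9 + 16 + 25 + 36 + 49 + 64 + 81) = 570.

Σ(L_z)² = 570 ℏ²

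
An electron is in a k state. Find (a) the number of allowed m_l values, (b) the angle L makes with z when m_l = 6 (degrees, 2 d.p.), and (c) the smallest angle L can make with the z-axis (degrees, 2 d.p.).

15 values; θ(m_l=6) ≈ 36.70°; θ_min ≈ 20.70°

The letter k corresponds to l = 7.
There are 2l+1 = 15 values of m_l.
For m_l = 6: cos θ = 6/√56, θ ≈ 36.70°.
cos θ_min = 7/√56, so θ_min ≈ 20.70°.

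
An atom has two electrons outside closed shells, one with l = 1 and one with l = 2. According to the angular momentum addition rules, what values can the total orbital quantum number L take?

The total orbital quantum number L ranges from |l₁ − l₂| to l₁ + l₂ in integer steps.
L ∈ {1, 2, 3}.

L = 1, 2, 3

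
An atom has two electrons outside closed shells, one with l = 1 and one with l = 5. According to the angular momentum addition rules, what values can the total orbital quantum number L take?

Angular momentum addition gives L = |l₁ − l₂|, …, l₁ + l₂.
L ∈ {4, 5, 6}.

L = 4, 5, 6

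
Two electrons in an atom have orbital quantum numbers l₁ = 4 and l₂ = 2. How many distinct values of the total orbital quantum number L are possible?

Angular momentum addition gives L = |l₁ − l₂|, …, l₁ + l₂.
So L can be 2, 3, 4, 5, 6.
That is 5 values.

5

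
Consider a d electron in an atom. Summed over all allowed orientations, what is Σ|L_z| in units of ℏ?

Σ|L_z| = 6 ℏ

The letter d corresponds to l = 2.
m_l runs from −2 to 2, i.e. {-2, -1, 0, 1, 2}.
Σ|m_l| = 2(1+2+…+2) = 6.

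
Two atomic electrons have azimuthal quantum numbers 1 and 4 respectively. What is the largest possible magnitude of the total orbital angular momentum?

Angular momentum addition gives L = |l₁ − l₂|, …, l₁ + l₂.
Allowed values: L = 3, 4, 5.
The largest magnitude corresponds to L = 5: |L_tot| = ℏ√(5·6) = √30 ℏ.

|L_tot|_max = √30 ℏ ≈ 5.477ℏ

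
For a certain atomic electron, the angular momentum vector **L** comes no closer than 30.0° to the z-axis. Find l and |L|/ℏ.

l = 3, |L| = 2√3 ℏ ≈ 3.464ℏ

At minimum angle, m_l = l, so cos θ = l/√(l(l+1)); cos²θ = l/(l+1) = 0.7500.
Solving: l = 3.
Then |L| = ℏ√(3·4) = 2√3 ℏ.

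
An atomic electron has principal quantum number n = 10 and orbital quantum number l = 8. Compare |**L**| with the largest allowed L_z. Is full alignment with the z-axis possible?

No: L_z,max = 8ℏ < |L| = 6√2 ℏ ≈ 8.485ℏ

|L| = 6√2 ℏ ≈ 8.4853ℏ, while L_z,max = lℏ = 8ℏ.
Since |L| > L_z,max, the vector can never point exactly along z; the closest it comes is θ_min = arccos(8/√72) ≈ 19.5°.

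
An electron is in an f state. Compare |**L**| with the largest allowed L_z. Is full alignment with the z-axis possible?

An f state has l = 3.
|L| = 2√3 ℏ ≈ 3.4641ℏ, while L_z,max = lℏ = 3ℏ.
Since |L| > L_z,max, the vector can never point exactly along z; the closest it comes is θ_min = arccos(3/√12) ≈ 30.0°.

No: L_z,max = 3ℏ < |L| = 2√3 ℏ ≈ 3.464ℏ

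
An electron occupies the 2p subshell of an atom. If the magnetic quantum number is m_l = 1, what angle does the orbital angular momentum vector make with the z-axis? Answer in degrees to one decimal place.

θ ≈ 45.0°

2p means n = 2, l = 1.
|L|² = l(l+1)ℏ² = 2ℏ², so |L| = √2 ℏ.
L_z = m_l ℏ = 1ℏ.
cos θ = L_z/|L| = 1/√2, so θ ≈ 45.0°.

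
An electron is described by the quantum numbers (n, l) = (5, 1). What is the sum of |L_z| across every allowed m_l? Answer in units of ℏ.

m_l runs from −1 to 1, i.e. {-1, 0, 1}.
Σ|m_l| = l(l+1) = 2.

Σ|L_z| = 2 ℏ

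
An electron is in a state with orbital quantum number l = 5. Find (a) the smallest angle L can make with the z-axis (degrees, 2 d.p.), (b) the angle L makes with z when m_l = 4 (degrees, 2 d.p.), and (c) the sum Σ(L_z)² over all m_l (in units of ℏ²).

θ_min ≈ 24.09°; θ(m_l=4) ≈ 43.09°; Σ(L_z)² = 110 ℏ²

cos θ_min = 5/√30, so θ_min ≈ 24.09°.
For m_l = 4: cos θ = 4/√30, θ ≈ 43.09°.
Σ m_l² = 110, so Σ(L_z)² = 110 ℏ².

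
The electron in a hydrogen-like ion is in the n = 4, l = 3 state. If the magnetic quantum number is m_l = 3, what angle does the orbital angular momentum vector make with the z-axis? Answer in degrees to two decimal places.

|L| = ℏ√(l(l+1)) = 2√3 ℏ.
L_z = m_l ℏ = 3ℏ.
cos θ = L_z/|L| = 3/√12, so θ ≈ 30.00°.

θ ≈ 30.00°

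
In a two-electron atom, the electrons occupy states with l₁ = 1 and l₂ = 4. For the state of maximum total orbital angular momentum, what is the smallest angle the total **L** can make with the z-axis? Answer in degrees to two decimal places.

The total orbital quantum number L ranges from |l₁ − l₂| to l₁ + l₂ in integer steps.
So L can be 3, 4, 5.
The maximum is L = 5, with |L_tot| = ℏ√(5·6) = √30 ℏ.
The minimum angle with z is arccos(5/√30) ≈ 24.09°.

θ_min ≈ 24.09°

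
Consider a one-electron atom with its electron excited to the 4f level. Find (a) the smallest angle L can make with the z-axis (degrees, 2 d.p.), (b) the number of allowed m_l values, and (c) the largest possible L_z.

θ_min ≈ 30.00°; 7 values; L_z,max = 3ℏ

The 4f level has l = 3.
cos θ_min = 3/√12, so θ_min ≈ 30.00°.
There are 2l+1 = 7 values of m_l.
L_z,max = lℏ = 3ℏ.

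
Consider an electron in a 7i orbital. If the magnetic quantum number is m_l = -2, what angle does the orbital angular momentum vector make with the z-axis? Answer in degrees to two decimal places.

For 7i, l = 6.
|L| = ℏ√(l(l+1)) = √42 ℏ.
L_z = m_l ℏ = −2ℏ.
cos θ = L_z/|L| = -2/√42, so θ ≈ 107.98°.

θ ≈ 107.98°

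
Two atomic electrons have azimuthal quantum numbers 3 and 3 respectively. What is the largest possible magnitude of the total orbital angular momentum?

By the triangle rule, |l₁ − l₂| ≤ L ≤ l₁ + l₂.
So L can be 0, 1, 2, 3, 4, 5, 6.
The largest magnitude corresponds to L = 6: |L_tot| = ℏ√(6·7) = √42 ℏ.

|L_tot|_max = √42 ℏ ≈ 6.481ℏ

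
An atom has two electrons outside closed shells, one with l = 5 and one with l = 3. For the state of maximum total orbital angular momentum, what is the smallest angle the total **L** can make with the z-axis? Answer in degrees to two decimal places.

The total orbital quantum number L ranges from |l₁ − l₂| to l₁ + l₂ in integer steps.
So L can be 2, 3, 4, 5, 6, 7, 8.
The maximum is L = 8, with |L_tot| = ℏ√(8·9) = 6√2 ℏ.
The minimum angle with z is arccos(8/√72) ≈ 19.47°.

θ_min ≈ 19.47°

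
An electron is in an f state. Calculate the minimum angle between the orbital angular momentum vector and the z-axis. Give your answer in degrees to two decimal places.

θ_min ≈ 30.00°

For an f orbital, l = 3.
|L| = ℏ√(l(l+1)) = 2√3 ℏ.
The smallest angle corresponds to the largest L_z, i.e. m_l = l = 3, giving L_z = 3ℏ.
cos θ_min = 3/√12, so θ_min ≈ 30.00°.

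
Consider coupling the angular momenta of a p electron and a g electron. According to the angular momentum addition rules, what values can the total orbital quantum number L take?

L = 3, 4, 5

Angular momentum addition gives L = |l₁ − l₂|, …, l₁ + l₂.
So L can be 3, 4, 5.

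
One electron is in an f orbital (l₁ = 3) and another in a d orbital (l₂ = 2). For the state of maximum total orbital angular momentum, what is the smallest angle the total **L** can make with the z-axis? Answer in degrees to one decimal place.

L runs from |3 − 2| = 1 to 3 + 2 = 5.
L ∈ {1, 2, 3, 4, 5}.
The maximum is L = 5, with |L_tot| = ℏ√(5·6) = √30 ℏ.
The minimum angle with z is arccos(5/√30) ≈ 24.1°.

θ_min ≈ 24.1°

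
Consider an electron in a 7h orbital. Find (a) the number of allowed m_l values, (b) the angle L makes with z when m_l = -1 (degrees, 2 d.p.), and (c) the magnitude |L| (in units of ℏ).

7h means n = 7, l = 5.
There are 2l+1 = 11 values of m_l.
For m_l = -1: cos θ = -1/√30, θ ≈ 100.52°.
|L| = ℏ√(5·6) = √30 ℏ ≈ 5.477ℏ.

11 values; θ(m_l=-1) ≈ 100.52°; |L| = √30 ℏ ≈ 5.477ℏ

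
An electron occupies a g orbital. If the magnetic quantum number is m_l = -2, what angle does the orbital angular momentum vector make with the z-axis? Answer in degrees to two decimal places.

θ ≈ 116.57°

The letter g corresponds to l = 4.
|L| = √(l(l+1)) ℏ = 2√5 ℏ.
L_z = m_l ℏ = −2ℏ.
cos θ = L_z/|L| = -2/√20, so θ ≈ 116.57°.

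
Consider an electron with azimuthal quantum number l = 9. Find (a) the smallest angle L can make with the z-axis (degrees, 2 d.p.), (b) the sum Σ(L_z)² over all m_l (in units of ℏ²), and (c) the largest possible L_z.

cos θ_min = 9/√90, so θ_min ≈ 18.43°.
Σ m_l² = 570, so Σ(L_z)² = 570 ℏ².
L_z,max = lℏ = 9ℏ.

θ_min ≈ 18.43°; Σ(L_z)² = 570 ℏ²; L_z,max = 9ℏ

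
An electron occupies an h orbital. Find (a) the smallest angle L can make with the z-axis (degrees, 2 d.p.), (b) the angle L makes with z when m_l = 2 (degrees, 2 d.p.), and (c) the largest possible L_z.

The letter h corresponds to l = 5.
cos θ_min = 5/√30, so θ_min ≈ 24.09°.
For m_l = 2: cos θ = 2/√30, θ ≈ 68.58°.
L_z,max = lℏ = 5ℏ.

θ_min ≈ 24.09°; θ(m_l=2) ≈ 68.58°; L_z,max = 5ℏ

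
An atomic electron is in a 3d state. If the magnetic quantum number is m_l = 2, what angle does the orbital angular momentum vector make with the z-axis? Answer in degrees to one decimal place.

θ ≈ 35.3°

For 3d, l = 2.
|L| = ℏ√(l(l+1)) = √6 ℏ.
L_z = m_l ℏ = 2ℏ.
cos θ = L_z/|L| = 2/√6, so θ ≈ 35.3°.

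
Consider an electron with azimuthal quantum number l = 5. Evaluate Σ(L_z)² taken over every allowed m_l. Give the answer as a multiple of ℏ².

m_l runs from −5 to 5, i.e. {-5, -4, -3, -2, -1, 0, 1, 2, 3, 4, 5}.
Σ m_l² = l(l+1)(2l+1)/3 = 5·6·11/3 = 110.

Σ(L_z)² = 110 ℏ²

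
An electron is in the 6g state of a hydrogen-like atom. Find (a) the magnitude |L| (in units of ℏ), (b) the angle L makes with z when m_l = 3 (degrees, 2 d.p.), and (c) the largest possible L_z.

|L| = 2√5 ℏ ≈ 4.472ℏ; θ(m_l=3) ≈ 47.87°; L_z,max = 4ℏ

6g means n = 6, l = 4.
|L| = ℏ√(4·5) = 2√5 ℏ ≈ 4.472ℏ.
For m_l = 3: cos θ = 3/√20, θ ≈ 47.87°.
L_z,max = lℏ = 4ℏ.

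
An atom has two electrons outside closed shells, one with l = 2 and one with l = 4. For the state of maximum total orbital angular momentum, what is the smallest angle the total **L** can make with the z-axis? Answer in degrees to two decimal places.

By the triangle rule, |l₁ − l₂| ≤ L ≤ l₁ + l₂.
Allowed values: L = 2, 3, 4, 5, 6.
The maximum is L = 6, with |L_tot| = ℏ√(6·7) = √42 ℏ.
The minimum angle with z is arccos(6/√42) ≈ 22.21°.

θ_min ≈ 22.21°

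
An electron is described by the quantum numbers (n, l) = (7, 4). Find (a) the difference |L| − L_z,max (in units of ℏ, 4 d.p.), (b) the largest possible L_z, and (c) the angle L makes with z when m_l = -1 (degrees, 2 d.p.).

|L|−L_z,max ≈ 0.4721ℏ; L_z,max = 4ℏ; θ(m_l=-1) ≈ 102.92°

|L| − L_z,max = (2√5 − 4)ℏ ≈ 0.4721ℏ.
L_z,max = lℏ = 4ℏ.
For m_l = -1: cos θ = -1/√20, θ ≈ 102.92°.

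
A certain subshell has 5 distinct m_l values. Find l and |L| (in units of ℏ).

5 = 2l + 1, so l = (5−1)/2 = 2.
|L| = ℏ√(l(l+1)) = ℏ√(2·3) = √6 ℏ.

l = 2, |L| = √6 ℏ ≈ 2.449ℏ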